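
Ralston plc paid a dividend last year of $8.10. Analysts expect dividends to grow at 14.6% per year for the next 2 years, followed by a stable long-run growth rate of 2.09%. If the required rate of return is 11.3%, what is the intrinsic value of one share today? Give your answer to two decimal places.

Two-stage DDM. Project D₁…D_2 at 0.146, terminal growth 0.0209, discount at r = 0.113.
D_1 = 9.2826
D_2 = 10.6379
Terminal value at t=2: TV = D_3/(r−g) = 10.8602/(0.113−0.0209) = 117.9174
P₀ = 9.2826/(1+0.113)^1 + 10.6379/(1+0.113)^2 + 117.9174/(1+0.113)^2 = 112.1168

$112.12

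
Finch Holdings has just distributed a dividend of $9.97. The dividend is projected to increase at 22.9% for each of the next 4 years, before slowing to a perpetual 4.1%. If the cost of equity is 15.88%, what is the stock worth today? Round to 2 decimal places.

Two-stage DDM. Project D₁…D_4 at 0.229, terminal growth 0.041, discount at r = 0.1588.
D_1 = 12.2531
D_2 = 15.0591
D_3 = 18.5076
D_4 = 22.7459
Terminal value at t=4: TV = D_5/(r−g) = 23.6785/(0.1588−0.041) = 201.0056
P₀ = 12.2531/(1+0.1588)^1 + 15.0591/(1+0.1588)^2 + 18.5076/(1+0.1588)^3 + 22.7459/(1+0.1588)^4 + 201.0056/(1+0.1588)^4 = 157.7711

$157.77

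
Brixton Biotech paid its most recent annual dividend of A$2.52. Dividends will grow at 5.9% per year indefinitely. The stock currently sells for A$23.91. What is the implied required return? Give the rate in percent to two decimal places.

17.06%

Rearranging the constant-growth DDM: r = D₁/P₀ + g.
D₁ = 2.52 × (1 + 0.059) = 2.6687.
r = 2.6687 / 23.91 + 0.059 = 0.11161 + 0.059 = 0.17061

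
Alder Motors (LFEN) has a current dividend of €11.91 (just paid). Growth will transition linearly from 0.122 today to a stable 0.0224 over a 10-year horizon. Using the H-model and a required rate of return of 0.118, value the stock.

H-model: P₀ = D₀[(1+g_L) + H(g_S−g_L)]/(r−g_L), with H = 10/2 = 5.
P₀ = 11.91 × [(1+0.0224) + 5×(0.122−0.0224)] / (0.118−0.0224)
   = 11.91 × 1.5204 / 0.0956 = 189.4138

€189.41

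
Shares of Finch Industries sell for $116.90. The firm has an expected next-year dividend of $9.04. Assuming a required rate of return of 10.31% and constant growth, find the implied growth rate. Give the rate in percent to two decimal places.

From P₀ = D₁/(r − g), the implied growth is g = r − D₁/P₀.
g = 0.1031 − 9.04/116.90 = 0.1031 − 0.07733 = 0.02577

2.58%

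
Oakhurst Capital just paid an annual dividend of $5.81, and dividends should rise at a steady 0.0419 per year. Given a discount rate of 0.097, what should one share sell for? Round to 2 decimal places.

$109.86

Gordon growth model: P₀ = D₁/(r − g). D₁ = 5.81 × (1 + 0.0419) = 6.0534.
P₀ = 6.0534 / (0.097 − 0.0419) = 6.0534 / 0.0551 = 109.8628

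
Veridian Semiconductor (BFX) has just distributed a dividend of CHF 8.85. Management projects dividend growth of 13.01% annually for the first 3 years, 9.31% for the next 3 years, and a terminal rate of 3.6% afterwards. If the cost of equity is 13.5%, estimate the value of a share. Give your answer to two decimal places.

CHF 132.30

Three-stage DDM. Project D₁…D_6; terminal Gordon value at t=6 with g = 0.036; discount at r = 0.135.
D_1 = 10.0014
D_2 = 11.3026
D_3 = 12.7730
D_4 = 13.9622
D_5 = 15.2621
D_6 = 16.6830
TV_6 = 17.2836/(0.135−0.036) = 174.5815
P₀ = Σ Dₜ/(1+r)ᵗ + TV_6/(1+r)^6 = 132.3038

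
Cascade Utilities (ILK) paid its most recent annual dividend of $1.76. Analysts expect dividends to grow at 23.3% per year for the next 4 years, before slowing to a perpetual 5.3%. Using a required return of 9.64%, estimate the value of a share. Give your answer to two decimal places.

$77.82

Two-stage DDM. Project D₁…D_4 at 0.233, terminal growth 0.053, discount at r = 0.0964.
D_1 = 2.1701
D_2 = 2.6757
D_3 = 3.2991
D_4 = 4.0679
Terminal value at t=4: TV = D_5/(r−g) = 4.2834/(0.0964−0.053) = 98.6969
P₀ = 2.1701/(1+0.0964)^1 + 2.6757/(1+0.0964)^2 + 3.2991/(1+0.0964)^3 + 4.0679/(1+0.0964)^4 + 98.6969/(1+0.0964)^4 = 77.8245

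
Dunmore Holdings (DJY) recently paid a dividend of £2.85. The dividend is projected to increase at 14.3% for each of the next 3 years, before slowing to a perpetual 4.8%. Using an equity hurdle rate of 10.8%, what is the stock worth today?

£63.75

Two-stage DDM. Project D₁…D_3 at 0.143, terminal growth 0.048, discount at r = 0.108.
D_1 = 3.2576
D_2 = 3.7234
D_3 = 4.2558
Terminal value at t=3: TV = D_4/(r−g) = 4.4601/(0.108−0.048) = 74.3350
P₀ = 3.2576/(1+0.108)^1 + 3.7234/(1+0.108)^2 + 4.2558/(1+0.108)^3 + 74.3350/(1+0.108)^3 = 63.7496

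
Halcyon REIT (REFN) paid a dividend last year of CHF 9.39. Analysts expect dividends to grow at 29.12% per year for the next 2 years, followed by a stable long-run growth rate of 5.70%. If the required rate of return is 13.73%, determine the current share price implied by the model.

Two-stage DDM. Project D₁…D_2 at 0.2912, terminal growth 0.057, discount at r = 0.1373.
D_1 = 12.1244
D_2 = 15.6550
Terminal value at t=2: TV = D_3/(r−g) = 16.5473/(0.1373−0.057) = 206.0687
P₀ = 12.1244/(1+0.1373)^1 + 15.6550/(1+0.1373)^2 + 206.0687/(1+0.1373)^2 = 182.0809

CHF 182.08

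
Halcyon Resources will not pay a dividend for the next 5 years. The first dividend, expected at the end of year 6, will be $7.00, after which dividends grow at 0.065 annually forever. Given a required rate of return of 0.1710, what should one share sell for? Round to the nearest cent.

Deferred-dividend DDM. At t=5 the remaining stream is a growing perpetuity with first payment D_6 = 7.00.
V_5 = D_6/(r−g) = 7.00/(0.171−0.065) = 66.0377
P₀ = V_5/(1+r)^5 = 66.0377/(1+0.171)^5 = 29.9922

$29.99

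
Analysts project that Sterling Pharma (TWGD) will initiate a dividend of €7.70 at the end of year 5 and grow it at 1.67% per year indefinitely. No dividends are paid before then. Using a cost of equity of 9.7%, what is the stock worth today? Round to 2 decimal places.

Deferred-dividend DDM. At t=4 the remaining stream is a growing perpetuity with first payment D_5 = 7.70.
V_4 = D_5/(r−g) = 7.70/(0.097−0.0167) = 95.8904
P₀ = V_4/(1+r)^4 = 95.8904/(1+0.097)^4 = 66.2138

€66.21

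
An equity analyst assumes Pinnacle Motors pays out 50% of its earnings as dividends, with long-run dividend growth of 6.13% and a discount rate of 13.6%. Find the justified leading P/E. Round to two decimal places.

Justified leading P/E = b/(r−g) = 0.50/(0.136−0.0613) = 6.6934

6.69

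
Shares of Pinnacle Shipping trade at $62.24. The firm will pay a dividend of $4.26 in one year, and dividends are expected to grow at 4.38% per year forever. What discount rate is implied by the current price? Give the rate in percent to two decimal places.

Rearranging the constant-growth DDM: r = D₁/P₀ + g.
r = 4.2600 / 62.24 + 0.0438 = 0.06844 + 0.0438 = 0.11224

11.22%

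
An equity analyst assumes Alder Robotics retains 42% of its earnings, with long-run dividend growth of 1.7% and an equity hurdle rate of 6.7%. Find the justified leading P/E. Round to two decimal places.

Payout ratio b = 1 − 0.42 = 0.58.
Justified leading P/E = b/(r−g) = 0.58/(0.067−0.017) = 11.6000

11.60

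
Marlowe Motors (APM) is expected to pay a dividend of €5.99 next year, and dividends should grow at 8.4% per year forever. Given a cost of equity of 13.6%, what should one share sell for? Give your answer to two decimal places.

Gordon growth model: P₀ = D₁/(r − g), with D₁ = 5.99 given directly.
P₀ = 5.9900 / (0.136 − 0.084) = 5.9900 / 0.052 = 115.1923

€115.19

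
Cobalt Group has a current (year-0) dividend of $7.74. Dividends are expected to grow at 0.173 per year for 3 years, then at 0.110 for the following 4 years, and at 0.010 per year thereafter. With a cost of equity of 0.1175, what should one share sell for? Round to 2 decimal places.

Three-stage DDM. Project D₁…D_7; terminal Gordon value at t=7 with g = 0.01; discount at r = 0.1175.
D_1 = 9.0790
D_2 = 10.6497
D_3 = 12.4921
D_4 = 13.8662
D_5 = 15.3915
D_6 = 17.0846
D_7 = 18.9639
TV_7 = 19.1535/(0.1175−0.01) = 178.1722
P₀ = Σ Dₜ/(1+r)ᵗ + TV_7/(1+r)^7 = 142.6794

$142.68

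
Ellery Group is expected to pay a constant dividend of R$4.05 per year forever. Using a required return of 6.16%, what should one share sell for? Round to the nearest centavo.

Zero-growth DDM (perpetuity): P₀ = D/r = 4.05 / 0.0616 = 65.7468

R$65.75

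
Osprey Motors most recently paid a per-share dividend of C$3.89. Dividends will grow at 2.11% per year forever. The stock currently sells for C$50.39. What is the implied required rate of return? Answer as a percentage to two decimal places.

9.99%

Rearranging the constant-growth DDM: r = D₁/P₀ + g.
D₁ = 3.89 × (1 + 0.0211) = 3.9721.
r = 3.9721 / 50.39 + 0.0211 = 0.07883 + 0.0211 = 0.09993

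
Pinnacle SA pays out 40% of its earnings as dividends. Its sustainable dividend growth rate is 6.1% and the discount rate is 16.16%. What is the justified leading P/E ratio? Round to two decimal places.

Justified leading P/E = b/(r−g) = 0.40/(0.1616−0.061) = 3.9761

3.98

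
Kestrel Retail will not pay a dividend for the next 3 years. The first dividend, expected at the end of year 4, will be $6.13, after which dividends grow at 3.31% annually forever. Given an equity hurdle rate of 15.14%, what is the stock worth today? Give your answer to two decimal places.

$33.95

Deferred-dividend DDM. At t=3 the remaining stream is a growing perpetuity with first payment D_4 = 6.13.
V_3 = D_4/(r−g) = 6.13/(0.1514−0.0331) = 51.8174
P₀ = V_3/(1+r)^3 = 51.8174/(1+0.1514)^3 = 33.9467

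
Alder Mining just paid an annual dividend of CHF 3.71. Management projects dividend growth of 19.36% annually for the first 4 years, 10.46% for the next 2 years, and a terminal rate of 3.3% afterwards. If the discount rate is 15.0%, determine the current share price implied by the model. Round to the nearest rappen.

Three-stage DDM. Project D₁…D_6; terminal Gordon value at t=6 with g = 0.033; discount at r = 0.15.
D_1 = 4.4283
D_2 = 5.2856
D_3 = 6.3089
D_4 = 7.5302
D_5 = 8.3179
D_6 = 9.1880
TV_6 = 9.4912/(0.15−0.033) = 81.1211
P₀ = Σ Dₜ/(1+r)ᵗ + TV_6/(1+r)^6 = 59.4795

CHF 59.48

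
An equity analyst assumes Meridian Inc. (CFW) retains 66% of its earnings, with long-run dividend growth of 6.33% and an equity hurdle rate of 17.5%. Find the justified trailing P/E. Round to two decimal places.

3.24

Payout ratio b = 1 − 0.66 = 0.34.
Justified trailing P/E = b(1+g)/(r−g) = 0.34×(1+0.0633)/(0.175−0.0633) = 3.2365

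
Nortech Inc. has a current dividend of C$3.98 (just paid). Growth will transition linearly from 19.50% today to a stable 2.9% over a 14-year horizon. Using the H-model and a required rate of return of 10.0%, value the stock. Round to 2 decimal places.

H-model: P₀ = D₀[(1+g_L) + H(g_S−g_L)]/(r−g_L), with H = 14/2 = 7.
P₀ = 3.98 × [(1+0.029) + 7×(0.195−0.029)] / (0.1−0.029)
   = 3.98 × 2.1910 / 0.071 = 122.8194

C$122.82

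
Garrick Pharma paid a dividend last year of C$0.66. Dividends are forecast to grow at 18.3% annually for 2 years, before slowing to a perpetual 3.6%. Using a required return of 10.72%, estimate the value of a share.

Two-stage DDM. Project D₁…D_2 at 0.183, terminal growth 0.036, discount at r = 0.1072.
D_1 = 0.7808
D_2 = 0.9237
Terminal value at t=2: TV = D_3/(r−g) = 0.9569/(0.1072−0.036) = 13.4398
P₀ = 0.7808/(1+0.1072)^1 + 0.9237/(1+0.1072)^2 + 13.4398/(1+0.1072)^2 = 12.4219

C$12.42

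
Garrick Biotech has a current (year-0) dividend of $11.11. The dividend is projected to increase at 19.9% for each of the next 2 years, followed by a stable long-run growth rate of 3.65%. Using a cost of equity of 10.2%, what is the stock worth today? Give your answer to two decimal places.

$233.36

Two-stage DDM. Project D₁…D_2 at 0.199, terminal growth 0.0365, discount at r = 0.102.
D_1 = 13.3209
D_2 = 15.9717
Terminal value at t=2: TV = D_3/(r−g) = 16.5547/(0.102−0.0365) = 252.7438
P₀ = 13.3209/(1+0.102)^1 + 15.9717/(1+0.102)^2 + 252.7438/(1+0.102)^2 = 233.3615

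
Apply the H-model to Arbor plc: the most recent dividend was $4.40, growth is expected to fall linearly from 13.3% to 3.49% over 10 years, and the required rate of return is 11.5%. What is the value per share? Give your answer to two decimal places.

$83.79

H-model: P₀ = D₀[(1+g_L) + H(g_S−g_L)]/(r−g_L), with H = 10/2 = 5.
P₀ = 4.40 × [(1+0.0349) + 5×(0.133−0.0349)] / (0.115−0.0349)
   = 4.40 × 1.5254 / 0.0801 = 83.7923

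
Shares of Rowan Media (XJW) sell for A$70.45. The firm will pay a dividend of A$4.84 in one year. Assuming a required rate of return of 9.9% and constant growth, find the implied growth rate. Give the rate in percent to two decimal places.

3.03%

From P₀ = D₁/(r − g), the implied growth is g = r − D₁/P₀.
g = 0.099 − 4.84/70.45 = 0.099 − 0.06870 = 0.03030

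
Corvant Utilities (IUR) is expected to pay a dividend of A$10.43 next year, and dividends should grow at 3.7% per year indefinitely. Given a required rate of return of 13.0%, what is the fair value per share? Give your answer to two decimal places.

A$112.15

Gordon growth model: P₀ = D₁/(r − g), with D₁ = 10.43 given directly.
P₀ = 10.4300 / (0.13 − 0.037) = 10.4300 / 0.093 = 112.1505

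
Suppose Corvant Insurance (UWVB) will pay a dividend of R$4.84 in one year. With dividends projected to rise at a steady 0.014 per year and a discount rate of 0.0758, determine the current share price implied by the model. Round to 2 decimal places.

Gordon growth model: P₀ = D₁/(r − g), with D₁ = 4.84 given directly.
P₀ = 4.8400 / (0.0758 − 0.014) = 4.8400 / 0.0618 = 78.3172

R$78.32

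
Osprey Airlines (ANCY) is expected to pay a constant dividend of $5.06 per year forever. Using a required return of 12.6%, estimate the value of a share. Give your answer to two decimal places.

Zero-growth DDM (perpetuity): P₀ = D/r = 5.06 / 0.126 = 40.1587

$40.16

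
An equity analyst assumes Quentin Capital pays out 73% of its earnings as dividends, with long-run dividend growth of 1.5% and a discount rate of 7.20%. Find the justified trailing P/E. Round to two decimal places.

Justified trailing P/E = b(1+g)/(r−g) = 0.73×(1+0.015)/(0.072−0.015) = 12.9991

13.00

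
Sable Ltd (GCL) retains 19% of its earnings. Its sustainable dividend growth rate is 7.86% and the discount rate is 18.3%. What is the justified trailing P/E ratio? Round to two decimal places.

8.37

Payout ratio b = 1 − 0.19 = 0.81.
Justified trailing P/E = b(1+g)/(r−g) = 0.81×(1+0.0786)/(0.183−0.0786) = 8.3684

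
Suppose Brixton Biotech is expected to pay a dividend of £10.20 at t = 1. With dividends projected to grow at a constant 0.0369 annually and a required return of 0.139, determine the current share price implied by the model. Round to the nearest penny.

£99.90

Gordon growth model: P₀ = D₁/(r − g), with D₁ = 10.20 given directly.
P₀ = 10.2000 / (0.139 − 0.0369) = 10.2000 / 0.1021 = 99.9021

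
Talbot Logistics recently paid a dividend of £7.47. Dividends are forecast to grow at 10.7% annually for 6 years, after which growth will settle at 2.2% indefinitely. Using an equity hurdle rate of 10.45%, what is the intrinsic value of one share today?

Two-stage DDM. Project D₁…D_6 at 0.107, terminal growth 0.022, discount at r = 0.1045.
D_1 = 8.2693
D_2 = 9.1541
D_3 = 10.1336
D_4 = 11.2179
D_5 = 12.4182
D_6 = 13.7469
Terminal value at t=6: TV = D_7/(r−g) = 14.0494/(0.1045−0.022) = 170.2955
P₀ = 8.2693/(1+0.1045)^1 + 9.1541/(1+0.1045)^2 + 10.1336/(1+0.1045)^3 + 11.2179/(1+0.1045)^4 + 12.4182/(1+0.1045)^5 + 13.7469/(1+0.1045)^6 + 170.2955/(1+0.1045)^6 = 138.9777

£138.98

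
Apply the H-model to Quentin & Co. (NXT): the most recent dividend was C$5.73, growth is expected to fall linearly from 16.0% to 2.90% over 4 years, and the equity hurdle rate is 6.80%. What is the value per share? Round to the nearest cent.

H-model: P₀ = D₀[(1+g_L) + H(g_S−g_L)]/(r−g_L), with H = 4/2 = 2.
P₀ = 5.73 × [(1+0.029) + 2×(0.16−0.029)] / (0.068−0.029)
   = 5.73 × 1.2910 / 0.039 = 189.6777

C$189.68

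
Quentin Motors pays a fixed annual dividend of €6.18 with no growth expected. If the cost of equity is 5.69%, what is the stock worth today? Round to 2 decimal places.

Zero-growth DDM (perpetuity): P₀ = D/r = 6.18 / 0.0569 = 108.6116

€108.61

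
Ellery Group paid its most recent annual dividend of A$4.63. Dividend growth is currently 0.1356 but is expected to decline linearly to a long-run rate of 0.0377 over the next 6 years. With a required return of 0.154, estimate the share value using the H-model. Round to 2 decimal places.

H-model: P₀ = D₀[(1+g_L) + H(g_S−g_L)]/(r−g_L), with H = 6/2 = 3.
P₀ = 4.63 × [(1+0.0377) + 3×(0.1356−0.0377)] / (0.154−0.0377)
   = 4.63 × 1.3314 / 0.1163 = 53.0041

A$53.00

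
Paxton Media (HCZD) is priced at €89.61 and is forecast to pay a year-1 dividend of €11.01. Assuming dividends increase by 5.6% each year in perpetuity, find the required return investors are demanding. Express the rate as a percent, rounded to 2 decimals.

Rearranging the constant-growth DDM: r = D₁/P₀ + g.
r = 11.0100 / 89.61 + 0.056 = 0.12287 + 0.056 = 0.17887

17.89%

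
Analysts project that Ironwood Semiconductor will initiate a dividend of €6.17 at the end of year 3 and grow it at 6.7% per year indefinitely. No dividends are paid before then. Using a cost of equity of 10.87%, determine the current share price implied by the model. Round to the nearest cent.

Deferred-dividend DDM. At t=2 the remaining stream is a growing perpetuity with first payment D_3 = 6.17.
V_2 = D_3/(r−g) = 6.17/(0.1087−0.067) = 147.9616
P₀ = V_2/(1+r)^2 = 147.9616/(1+0.1087)^2 = 120.3708

€120.37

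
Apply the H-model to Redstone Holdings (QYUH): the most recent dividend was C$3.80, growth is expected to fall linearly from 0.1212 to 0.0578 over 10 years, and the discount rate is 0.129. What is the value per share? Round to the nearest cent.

C$73.37

H-model: P₀ = D₀[(1+g_L) + H(g_S−g_L)]/(r−g_L), with H = 10/2 = 5.
P₀ = 3.80 × [(1+0.0578) + 5×(0.1212−0.0578)] / (0.129−0.0578)
   = 3.80 × 1.3748 / 0.0712 = 73.3742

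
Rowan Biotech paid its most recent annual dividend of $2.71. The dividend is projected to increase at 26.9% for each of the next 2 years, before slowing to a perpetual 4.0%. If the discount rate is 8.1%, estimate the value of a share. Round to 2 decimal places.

Two-stage DDM. Project D₁…D_2 at 0.269, terminal growth 0.04, discount at r = 0.081.
D_1 = 3.4390
D_2 = 4.3641
Terminal value at t=2: TV = D_3/(r−g) = 4.5386/(0.081−0.04) = 110.6986
P₀ = 3.4390/(1+0.081)^1 + 4.3641/(1+0.081)^2 + 110.6986/(1+0.081)^2 = 101.6466

$101.65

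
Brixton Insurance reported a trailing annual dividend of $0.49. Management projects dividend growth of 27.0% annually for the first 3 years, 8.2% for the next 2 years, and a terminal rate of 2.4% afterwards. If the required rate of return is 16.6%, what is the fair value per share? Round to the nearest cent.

$6.81

Three-stage DDM. Project D₁…D_5; terminal Gordon value at t=5 with g = 0.024; discount at r = 0.166.
D_1 = 0.6223
D_2 = 0.7903
D_3 = 1.0037
D_4 = 1.0860
D_5 = 1.1751
TV_5 = 1.2033/(0.166−0.024) = 8.4737
P₀ = Σ Dₜ/(1+r)ᵗ + TV_5/(1+r)^5 = 6.8126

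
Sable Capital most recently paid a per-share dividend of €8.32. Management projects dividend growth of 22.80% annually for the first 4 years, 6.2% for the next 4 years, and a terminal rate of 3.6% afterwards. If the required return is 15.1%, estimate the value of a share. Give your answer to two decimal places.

€145.02

Three-stage DDM. Project D₁…D_8; terminal Gordon value at t=8 with g = 0.036; discount at r = 0.151.
D_1 = 10.2170
D_2 = 12.5464
D_3 = 15.4070
D_4 = 18.9198
D_5 = 20.0928
D_6 = 21.3386
D_7 = 22.6616
D_8 = 24.0666
TV_8 = 24.9330/(0.151−0.036) = 216.8087
P₀ = Σ Dₜ/(1+r)ᵗ + TV_8/(1+r)^8 = 145.0192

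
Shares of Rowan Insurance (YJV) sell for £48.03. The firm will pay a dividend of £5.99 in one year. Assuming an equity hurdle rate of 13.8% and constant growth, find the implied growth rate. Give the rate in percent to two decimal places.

1.33%

From P₀ = D₁/(r − g), the implied growth is g = r − D₁/P₀.
g = 0.138 − 5.99/48.03 = 0.138 − 0.12471 = 0.01329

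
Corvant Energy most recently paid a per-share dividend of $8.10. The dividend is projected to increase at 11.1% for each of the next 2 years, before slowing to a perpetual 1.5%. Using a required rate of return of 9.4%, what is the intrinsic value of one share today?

Two-stage DDM. Project D₁…D_2 at 0.111, terminal growth 0.015, discount at r = 0.094.
D_1 = 8.9991
D_2 = 9.9980
Terminal value at t=2: TV = D_3/(r−g) = 10.1480/(0.094−0.015) = 128.4553
P₀ = 8.9991/(1+0.094)^1 + 9.9980/(1+0.094)^2 + 128.4553/(1+0.094)^2 = 123.9087

$123.91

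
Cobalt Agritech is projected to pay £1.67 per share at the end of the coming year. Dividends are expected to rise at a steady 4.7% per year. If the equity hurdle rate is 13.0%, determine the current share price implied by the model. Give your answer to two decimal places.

Gordon growth model: P₀ = D₁/(r − g), with D₁ = 1.67 given directly.
P₀ = 1.6700 / (0.13 − 0.047) = 1.6700 / 0.083 = 20.1205

£20.12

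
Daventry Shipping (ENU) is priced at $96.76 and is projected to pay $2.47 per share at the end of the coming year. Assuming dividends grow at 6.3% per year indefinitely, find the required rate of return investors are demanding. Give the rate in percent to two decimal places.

8.85%

Rearranging the constant-growth DDM: r = D₁/P₀ + g.
r = 2.4700 / 96.76 + 0.063 = 0.02553 + 0.063 = 0.08853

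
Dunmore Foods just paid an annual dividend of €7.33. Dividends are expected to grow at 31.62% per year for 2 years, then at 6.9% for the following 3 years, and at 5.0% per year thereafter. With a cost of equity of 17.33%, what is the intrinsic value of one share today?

€99.90

Three-stage DDM. Project D₁…D_5; terminal Gordon value at t=5 with g = 0.05; discount at r = 0.1733.
D_1 = 9.6477
D_2 = 12.6984
D_3 = 13.5746
D_4 = 14.5112
D_5 = 15.5125
TV_5 = 16.2881/(0.1733−0.05) = 132.1013
P₀ = Σ Dₜ/(1+r)ᵗ + TV_5/(1+r)^5 = 99.8951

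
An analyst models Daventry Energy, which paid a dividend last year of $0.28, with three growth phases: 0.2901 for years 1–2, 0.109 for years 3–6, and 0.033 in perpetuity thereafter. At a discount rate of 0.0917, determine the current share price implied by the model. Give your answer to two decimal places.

$9.68

Three-stage DDM. Project D₁…D_6; terminal Gordon value at t=6 with g = 0.033; discount at r = 0.0917.
D_1 = 0.3612
D_2 = 0.4660
D_3 = 0.5168
D_4 = 0.5731
D_5 = 0.6356
D_6 = 0.7049
TV_6 = 0.7282/(0.0917−0.033) = 12.4049
P₀ = Σ Dₜ/(1+r)ᵗ + TV_6/(1+r)^6 = 9.6767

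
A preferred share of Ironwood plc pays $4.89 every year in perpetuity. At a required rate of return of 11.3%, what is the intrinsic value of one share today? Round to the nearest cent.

Zero-growth DDM (perpetuity): P₀ = D/r = 4.89 / 0.113 = 43.2743

$43.27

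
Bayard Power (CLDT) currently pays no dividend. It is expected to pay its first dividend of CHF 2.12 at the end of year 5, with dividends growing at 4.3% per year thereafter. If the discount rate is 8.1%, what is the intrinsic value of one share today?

CHF 40.86

Deferred-dividend DDM. At t=4 the remaining stream is a growing perpetuity with first payment D_5 = 2.12.
V_4 = D_5/(r−g) = 2.12/(0.081−0.043) = 55.7895
P₀ = V_4/(1+r)^4 = 55.7895/(1+0.081)^4 = 40.8554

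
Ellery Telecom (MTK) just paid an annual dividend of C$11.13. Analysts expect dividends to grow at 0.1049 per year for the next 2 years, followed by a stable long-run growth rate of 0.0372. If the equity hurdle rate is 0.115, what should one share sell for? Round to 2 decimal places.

C$167.66

Two-stage DDM. Project D₁…D_2 at 0.1049, terminal growth 0.0372, discount at r = 0.115.
D_1 = 12.2975
D_2 = 13.5875
Terminal value at t=2: TV = D_3/(r−g) = 14.0930/(0.115−0.0372) = 181.1440
P₀ = 12.2975/(1+0.115)^1 + 13.5875/(1+0.115)^2 + 181.1440/(1+0.115)^2 = 167.6634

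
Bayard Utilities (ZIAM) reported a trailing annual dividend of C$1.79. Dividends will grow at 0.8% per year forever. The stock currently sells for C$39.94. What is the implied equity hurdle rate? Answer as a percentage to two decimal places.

5.32%

Rearranging the constant-growth DDM: r = D₁/P₀ + g.
D₁ = 1.79 × (1 + 0.008) = 1.8043.
r = 1.8043 / 39.94 + 0.008 = 0.04518 + 0.008 = 0.05318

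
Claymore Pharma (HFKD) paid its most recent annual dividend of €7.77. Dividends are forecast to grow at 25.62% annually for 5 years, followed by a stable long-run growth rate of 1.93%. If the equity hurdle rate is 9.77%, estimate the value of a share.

€257.57

Two-stage DDM. Project D₁…D_5 at 0.2562, terminal growth 0.0193, discount at r = 0.0977.
D_1 = 9.7607
D_2 = 12.2614
D_3 = 15.4027
D_4 = 19.3489
D_5 = 24.3061
Terminal value at t=5: TV = D_6/(r−g) = 24.7752/(0.0977−0.0193) = 316.0101
P₀ = 9.7607/(1+0.0977)^1 + 12.2614/(1+0.0977)^2 + 15.4027/(1+0.0977)^3 + 19.3489/(1+0.0977)^4 + 24.3061/(1+0.0977)^5 + 316.0101/(1+0.0977)^5 = 257.5723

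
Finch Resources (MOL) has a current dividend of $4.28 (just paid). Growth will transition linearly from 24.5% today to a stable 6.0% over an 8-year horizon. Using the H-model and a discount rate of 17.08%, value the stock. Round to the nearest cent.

H-model: P₀ = D₀[(1+g_L) + H(g_S−g_L)]/(r−g_L), with H = 8/2 = 4.
P₀ = 4.28 × [(1+0.06) + 4×(0.245−0.06)] / (0.1708−0.06)
   = 4.28 × 1.8000 / 0.1108 = 69.5307

$69.53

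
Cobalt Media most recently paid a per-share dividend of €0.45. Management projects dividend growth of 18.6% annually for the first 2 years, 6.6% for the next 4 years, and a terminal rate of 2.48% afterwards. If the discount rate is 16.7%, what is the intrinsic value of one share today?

€4.74

Three-stage DDM. Project D₁…D_6; terminal Gordon value at t=6 with g = 0.0248; discount at r = 0.167.
D_1 = 0.5337
D_2 = 0.6330
D_3 = 0.6747
D_4 = 0.7193
D_5 = 0.7667
D_6 = 0.8174
TV_6 = 0.8376/(0.167−0.0248) = 5.8905
P₀ = Σ Dₜ/(1+r)ᵗ + TV_6/(1+r)^6 = 4.7443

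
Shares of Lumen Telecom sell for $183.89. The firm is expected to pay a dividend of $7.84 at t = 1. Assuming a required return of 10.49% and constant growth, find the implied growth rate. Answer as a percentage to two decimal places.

6.23%

From P₀ = D₁/(r − g), the implied growth is g = r − D₁/P₀.
g = 0.1049 − 7.84/183.89 = 0.1049 − 0.04263 = 0.06227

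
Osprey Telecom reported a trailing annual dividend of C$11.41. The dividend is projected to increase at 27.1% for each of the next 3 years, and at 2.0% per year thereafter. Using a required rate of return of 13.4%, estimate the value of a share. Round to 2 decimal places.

C$186.93

Two-stage DDM. Project D₁…D_3 at 0.271, terminal growth 0.02, discount at r = 0.134.
D_1 = 14.5021
D_2 = 18.4322
D_3 = 23.4273
Terminal value at t=3: TV = D_4/(r−g) = 23.8958/(0.134−0.02) = 209.6127
P₀ = 14.5021/(1+0.134)^1 + 18.4322/(1+0.134)^2 + 23.4273/(1+0.134)^3 + 209.6127/(1+0.134)^3 = 186.9273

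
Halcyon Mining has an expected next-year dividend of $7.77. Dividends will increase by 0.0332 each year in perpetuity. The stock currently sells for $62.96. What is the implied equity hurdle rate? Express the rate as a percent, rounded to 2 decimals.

Rearranging the constant-growth DDM: r = D₁/P₀ + g.
r = 7.7700 / 62.96 + 0.0332 = 0.12341 + 0.0332 = 0.15661

15.66%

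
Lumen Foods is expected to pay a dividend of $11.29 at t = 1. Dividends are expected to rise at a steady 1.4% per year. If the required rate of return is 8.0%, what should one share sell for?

$171.06

Gordon growth model: P₀ = D₁/(r − g), with D₁ = 11.29 given directly.
P₀ = 11.2900 / (0.08 − 0.014) = 11.2900 / 0.066 = 171.0606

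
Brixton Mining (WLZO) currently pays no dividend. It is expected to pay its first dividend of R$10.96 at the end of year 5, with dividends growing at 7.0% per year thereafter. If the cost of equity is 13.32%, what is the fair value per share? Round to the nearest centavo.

R$105.16

Deferred-dividend DDM. At t=4 the remaining stream is a growing perpetuity with first payment D_5 = 10.96.
V_4 = D_5/(r−g) = 10.96/(0.1332−0.07) = 173.4177
P₀ = V_4/(1+r)^4 = 173.4177/(1+0.1332)^4 = 105.1640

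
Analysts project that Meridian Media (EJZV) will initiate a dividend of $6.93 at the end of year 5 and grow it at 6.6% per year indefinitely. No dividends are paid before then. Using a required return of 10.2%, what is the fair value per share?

$130.53

Deferred-dividend DDM. At t=4 the remaining stream is a growing perpetuity with first payment D_5 = 6.93.
V_4 = D_5/(r−g) = 6.93/(0.102−0.066) = 192.5000
P₀ = V_4/(1+r)^4 = 192.5000/(1+0.102)^4 = 130.5282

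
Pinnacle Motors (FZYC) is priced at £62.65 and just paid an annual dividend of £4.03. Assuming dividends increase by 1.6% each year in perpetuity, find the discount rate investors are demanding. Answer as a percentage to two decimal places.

8.14%

Rearranging the constant-growth DDM: r = D₁/P₀ + g.
D₁ = 4.03 × (1 + 0.016) = 4.0945.
r = 4.0945 / 62.65 + 0.016 = 0.06535 + 0.016 = 0.08135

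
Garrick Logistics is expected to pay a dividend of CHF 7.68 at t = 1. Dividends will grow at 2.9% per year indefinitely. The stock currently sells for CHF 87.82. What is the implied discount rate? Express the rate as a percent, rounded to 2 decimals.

11.65%

Rearranging the constant-growth DDM: r = D₁/P₀ + g.
r = 7.6800 / 87.82 + 0.029 = 0.08745 + 0.029 = 0.11645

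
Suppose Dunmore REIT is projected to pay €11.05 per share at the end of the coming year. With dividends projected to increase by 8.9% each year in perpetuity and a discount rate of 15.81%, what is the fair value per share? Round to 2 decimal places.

Gordon growth model: P₀ = D₁/(r − g), with D₁ = 11.05 given directly.
P₀ = 11.0500 / (0.1581 − 0.089) = 11.0500 / 0.0691 = 159.9132

€159.91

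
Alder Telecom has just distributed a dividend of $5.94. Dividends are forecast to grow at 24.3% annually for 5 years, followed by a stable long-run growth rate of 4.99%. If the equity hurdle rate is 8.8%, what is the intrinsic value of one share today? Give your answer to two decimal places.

Two-stage DDM. Project D₁…D_5 at 0.243, terminal growth 0.0499, discount at r = 0.088.
D_1 = 7.3834
D_2 = 9.1776
D_3 = 11.4077
D_4 = 14.1798
D_5 = 17.6255
Terminal value at t=5: TV = D_6/(r−g) = 18.5050/(0.088−0.0499) = 485.6966
P₀ = 7.3834/(1+0.088)^1 + 9.1776/(1+0.088)^2 + 11.4077/(1+0.088)^3 + 14.1798/(1+0.088)^4 + 17.6255/(1+0.088)^5 + 485.6966/(1+0.088)^5 = 363.6588

$363.66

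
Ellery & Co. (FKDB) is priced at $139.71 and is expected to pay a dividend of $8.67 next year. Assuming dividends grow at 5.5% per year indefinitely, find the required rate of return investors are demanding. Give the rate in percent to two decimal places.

Rearranging the constant-growth DDM: r = D₁/P₀ + g.
r = 8.6700 / 139.71 + 0.055 = 0.06206 + 0.055 = 0.11706

11.71%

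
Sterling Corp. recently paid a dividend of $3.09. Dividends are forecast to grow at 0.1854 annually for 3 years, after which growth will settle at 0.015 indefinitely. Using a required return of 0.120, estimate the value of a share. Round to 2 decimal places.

Two-stage DDM. Project D₁…D_3 at 0.1854, terminal growth 0.015, discount at r = 0.12.
D_1 = 3.6629
D_2 = 4.3420
D_3 = 5.1470
Terminal value at t=3: TV = D_4/(r−g) = 5.2242/(0.12−0.015) = 49.7542
P₀ = 3.6629/(1+0.12)^1 + 4.3420/(1+0.12)^2 + 5.1470/(1+0.12)^3 + 49.7542/(1+0.12)^3 = 45.8094

$45.81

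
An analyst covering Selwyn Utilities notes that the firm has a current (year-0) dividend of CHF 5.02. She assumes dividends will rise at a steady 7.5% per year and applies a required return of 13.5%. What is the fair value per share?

CHF 89.94

Gordon growth model: P₀ = D₁/(r − g). D₁ = 5.02 × (1 + 0.075) = 5.3965.
P₀ = 5.3965 / (0.135 − 0.075) = 5.3965 / 0.06 = 89.9417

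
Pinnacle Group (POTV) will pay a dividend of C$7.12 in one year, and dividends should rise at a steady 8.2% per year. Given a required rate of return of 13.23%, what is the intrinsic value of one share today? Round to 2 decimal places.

C$141.55

Gordon growth model: P₀ = D₁/(r − g), with D₁ = 7.12 given directly.
P₀ = 7.1200 / (0.1323 − 0.082) = 7.1200 / 0.0503 = 141.5507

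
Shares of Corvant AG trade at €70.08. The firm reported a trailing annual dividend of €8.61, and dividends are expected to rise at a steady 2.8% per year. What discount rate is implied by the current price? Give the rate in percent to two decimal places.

Rearranging the constant-growth DDM: r = D₁/P₀ + g.
D₁ = 8.61 × (1 + 0.028) = 8.8511.
r = 8.8511 / 70.08 + 0.028 = 0.12630 + 0.028 = 0.15430

15.43%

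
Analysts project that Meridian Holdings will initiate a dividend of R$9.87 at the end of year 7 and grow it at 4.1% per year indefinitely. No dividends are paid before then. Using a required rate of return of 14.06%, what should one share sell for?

Deferred-dividend DDM. At t=6 the remaining stream is a growing perpetuity with first payment D_7 = 9.87.
V_6 = D_7/(r−g) = 9.87/(0.1406−0.041) = 99.0964
P₀ = V_6/(1+r)^6 = 99.0964/(1+0.1406)^6 = 45.0047

R$45.00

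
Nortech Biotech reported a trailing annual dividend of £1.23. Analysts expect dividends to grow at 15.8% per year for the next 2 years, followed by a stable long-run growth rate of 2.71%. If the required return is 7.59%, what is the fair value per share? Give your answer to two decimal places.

£32.74

Two-stage DDM. Project D₁…D_2 at 0.158, terminal growth 0.0271, discount at r = 0.0759.
D_1 = 1.4243
D_2 = 1.6494
Terminal value at t=2: TV = D_3/(r−g) = 1.6941/(0.0759−0.0271) = 34.7148
P₀ = 1.4243/(1+0.0759)^1 + 1.6494/(1+0.0759)^2 + 34.7148/(1+0.0759)^2 = 32.7384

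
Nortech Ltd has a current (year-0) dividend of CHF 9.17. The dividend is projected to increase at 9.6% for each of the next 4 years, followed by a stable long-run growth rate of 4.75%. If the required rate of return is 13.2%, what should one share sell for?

CHF 133.75

Two-stage DDM. Project D₁…D_4 at 0.096, terminal growth 0.0475, discount at r = 0.132.
D_1 = 10.0503
D_2 = 11.0152
D_3 = 12.0726
D_4 = 13.2316
Terminal value at t=4: TV = D_5/(r−g) = 13.8601/(0.132−0.0475) = 164.0246
P₀ = 10.0503/(1+0.132)^1 + 11.0152/(1+0.132)^2 + 12.0726/(1+0.132)^3 + 13.2316/(1+0.132)^4 + 164.0246/(1+0.132)^4 = 133.7453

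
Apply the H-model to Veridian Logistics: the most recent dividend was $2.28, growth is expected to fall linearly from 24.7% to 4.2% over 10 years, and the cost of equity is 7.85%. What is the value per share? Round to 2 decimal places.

$129.12

H-model: P₀ = D₀[(1+g_L) + H(g_S−g_L)]/(r−g_L), with H = 10/2 = 5.
P₀ = 2.28 × [(1+0.042) + 5×(0.247−0.042)] / (0.0785−0.042)
   = 2.28 × 2.0670 / 0.0365 = 129.1167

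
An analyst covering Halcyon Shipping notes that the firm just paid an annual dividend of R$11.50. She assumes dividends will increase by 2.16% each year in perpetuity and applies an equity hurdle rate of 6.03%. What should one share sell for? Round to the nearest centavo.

Gordon growth model: P₀ = D₁/(r − g). D₁ = 11.50 × (1 + 0.0216) = 11.7484.
P₀ = 11.7484 / (0.0603 − 0.0216) = 11.7484 / 0.0387 = 303.5762

R$303.58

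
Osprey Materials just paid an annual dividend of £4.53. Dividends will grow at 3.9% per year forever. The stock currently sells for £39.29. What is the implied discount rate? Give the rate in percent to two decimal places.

Rearranging the constant-growth DDM: r = D₁/P₀ + g.
D₁ = 4.53 × (1 + 0.039) = 4.7067.
r = 4.7067 / 39.29 + 0.039 = 0.11979 + 0.039 = 0.15879

15.88%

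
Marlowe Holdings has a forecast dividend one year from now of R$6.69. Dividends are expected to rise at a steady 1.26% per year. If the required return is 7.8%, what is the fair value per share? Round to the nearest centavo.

Gordon growth model: P₀ = D₁/(r − g), with D₁ = 6.69 given directly.
P₀ = 6.6900 / (0.078 − 0.0126) = 6.6900 / 0.0654 = 102.2936

R$102.29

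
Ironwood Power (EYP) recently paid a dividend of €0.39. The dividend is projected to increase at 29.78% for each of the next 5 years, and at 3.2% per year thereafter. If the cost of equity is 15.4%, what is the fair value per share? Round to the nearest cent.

€8.75

Two-stage DDM. Project D₁…D_5 at 0.2978, terminal growth 0.032, discount at r = 0.154.
D_1 = 0.5061
D_2 = 0.6569
D_3 = 0.8525
D_4 = 1.1064
D_5 = 1.4358
Terminal value at t=5: TV = D_6/(r−g) = 1.4818/(0.154−0.032) = 12.1457
P₀ = 0.5061/(1+0.154)^1 + 0.6569/(1+0.154)^2 + 0.8525/(1+0.154)^3 + 1.1064/(1+0.154)^4 + 1.4358/(1+0.154)^5 + 12.1457/(1+0.154)^5 = 8.7466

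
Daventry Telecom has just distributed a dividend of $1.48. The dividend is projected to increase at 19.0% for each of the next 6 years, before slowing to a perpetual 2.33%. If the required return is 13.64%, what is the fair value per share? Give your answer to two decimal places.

Two-stage DDM. Project D₁…D_6 at 0.19, terminal growth 0.0233, discount at r = 0.1364.
D_1 = 1.7612
D_2 = 2.0958
D_3 = 2.4940
D_4 = 2.9679
D_5 = 3.5318
D_6 = 4.2028
Terminal value at t=6: TV = D_7/(r−g) = 4.3008/(0.1364−0.0233) = 38.0263
P₀ = 1.7612/(1+0.1364)^1 + 2.0958/(1+0.1364)^2 + 2.4940/(1+0.1364)^3 + 2.9679/(1+0.1364)^4 + 3.5318/(1+0.1364)^5 + 4.2028/(1+0.1364)^6 + 38.0263/(1+0.1364)^6 = 28.1229

$28.12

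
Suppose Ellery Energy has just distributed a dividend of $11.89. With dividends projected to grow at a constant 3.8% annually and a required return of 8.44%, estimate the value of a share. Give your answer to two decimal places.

$265.99

Gordon growth model: P₀ = D₁/(r − g). D₁ = 11.89 × (1 + 0.038) = 12.3418.
P₀ = 12.3418 / (0.0844 − 0.038) = 12.3418 / 0.0464 = 265.9875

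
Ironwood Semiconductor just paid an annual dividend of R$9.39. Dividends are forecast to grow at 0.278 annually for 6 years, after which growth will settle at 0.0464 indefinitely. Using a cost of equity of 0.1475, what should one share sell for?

Two-stage DDM. Project D₁…D_6 at 0.278, terminal growth 0.0464, discount at r = 0.1475.
D_1 = 12.0004
D_2 = 15.3365
D_3 = 19.6001
D_4 = 25.0489
D_5 = 32.0125
D_6 = 40.9120
Terminal value at t=6: TV = D_7/(r−g) = 42.8103/(0.1475−0.0464) = 423.4453
P₀ = 12.0004/(1+0.1475)^1 + 15.3365/(1+0.1475)^2 + 19.6001/(1+0.1475)^3 + 25.0489/(1+0.1475)^4 + 32.0125/(1+0.1475)^5 + 40.9120/(1+0.1475)^6 + 423.4453/(1+0.1475)^6 = 269.0070

R$269.01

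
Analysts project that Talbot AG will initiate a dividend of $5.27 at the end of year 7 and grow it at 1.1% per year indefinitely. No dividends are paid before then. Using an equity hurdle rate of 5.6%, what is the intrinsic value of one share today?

$84.45

Deferred-dividend DDM. At t=6 the remaining stream is a growing perpetuity with first payment D_7 = 5.27.
V_6 = D_7/(r−g) = 5.27/(0.056−0.011) = 117.1111
P₀ = V_6/(1+r)^6 = 117.1111/(1+0.056)^6 = 84.4529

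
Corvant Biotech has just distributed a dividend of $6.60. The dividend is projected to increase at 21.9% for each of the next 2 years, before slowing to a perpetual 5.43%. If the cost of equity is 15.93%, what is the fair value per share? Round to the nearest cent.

Two-stage DDM. Project D₁…D_2 at 0.219, terminal growth 0.0543, discount at r = 0.1593.
D_1 = 8.0454
D_2 = 9.8073
Terminal value at t=2: TV = D_3/(r−g) = 10.3399/(0.1593−0.0543) = 98.4751
P₀ = 8.0454/(1+0.1593)^1 + 9.8073/(1+0.1593)^2 + 98.4751/(1+0.1593)^2 = 87.5086

$87.51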